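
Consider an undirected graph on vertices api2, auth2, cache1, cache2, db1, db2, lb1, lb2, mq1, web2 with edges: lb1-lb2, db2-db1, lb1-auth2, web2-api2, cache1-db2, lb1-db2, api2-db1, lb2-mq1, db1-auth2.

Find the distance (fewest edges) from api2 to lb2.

Distance 0: api2.
Distance 1: db1, web2.
Distance 2: auth2, db2.
Distance 3: cache1, lb1.
Distance 4: lb2 — contains lb2.

4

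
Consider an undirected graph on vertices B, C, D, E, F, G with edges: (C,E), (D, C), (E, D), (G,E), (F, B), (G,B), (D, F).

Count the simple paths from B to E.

3

B–F–D–C–E
B–F–D–E
B–G–E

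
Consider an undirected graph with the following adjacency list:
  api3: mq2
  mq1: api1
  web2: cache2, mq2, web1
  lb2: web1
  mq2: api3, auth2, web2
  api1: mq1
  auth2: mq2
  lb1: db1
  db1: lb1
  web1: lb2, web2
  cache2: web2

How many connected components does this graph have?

From api1: component {api1, mq1}.
From api3: component {api3, auth2, cache2, lb2, mq2, web1, web2}.
From db1: component {db1, lb1}.
That's 3 components.

3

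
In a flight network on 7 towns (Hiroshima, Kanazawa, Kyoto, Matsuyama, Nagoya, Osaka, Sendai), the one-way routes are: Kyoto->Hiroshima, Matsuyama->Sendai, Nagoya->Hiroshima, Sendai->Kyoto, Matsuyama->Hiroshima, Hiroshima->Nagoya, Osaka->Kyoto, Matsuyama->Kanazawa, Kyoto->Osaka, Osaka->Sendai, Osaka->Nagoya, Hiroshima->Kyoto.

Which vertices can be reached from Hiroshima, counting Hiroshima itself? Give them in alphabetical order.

Start at Hiroshima.
Its neighbours: Kyoto, Nagoya.
Then their neighbours: Osaka.
Then next layer: Sendai.
Nothing further is reachable.

Hiroshima, Kyoto, Nagoya, Osaka, Sendai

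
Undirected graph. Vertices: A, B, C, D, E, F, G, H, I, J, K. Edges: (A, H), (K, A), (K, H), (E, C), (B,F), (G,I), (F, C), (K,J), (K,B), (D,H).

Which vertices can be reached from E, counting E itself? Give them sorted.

A, B, C, D, E, F, H, J, K

Start at E.
Its neighbours: C.
Then their neighbours: F.
Then next layer: B.
Then next layer: K.
Then next layer: A, H, J.
Then next layer: D.
Nothing further is reachable.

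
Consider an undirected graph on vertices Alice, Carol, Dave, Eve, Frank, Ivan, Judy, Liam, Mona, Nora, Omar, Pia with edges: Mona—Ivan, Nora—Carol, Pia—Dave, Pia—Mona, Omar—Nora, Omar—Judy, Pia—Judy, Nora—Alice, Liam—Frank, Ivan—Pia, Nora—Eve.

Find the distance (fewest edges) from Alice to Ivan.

Distance 0: Alice.
Distance 1: Nora.
Distance 2: Carol, Eve, Omar.
Distance 3: Judy.
Distance 4: Pia.
Distance 5: Dave, Ivan, Mona — contains Ivan.

5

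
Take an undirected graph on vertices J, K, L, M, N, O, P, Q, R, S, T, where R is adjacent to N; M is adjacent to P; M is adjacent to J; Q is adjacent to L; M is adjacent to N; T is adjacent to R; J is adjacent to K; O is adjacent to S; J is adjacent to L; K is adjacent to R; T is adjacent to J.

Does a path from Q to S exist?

No

Explore from Q.
Distance 1: reach L.
Distance 2: reach J.
Distance 3: reach K, M, T.
Distance 4: reach N, P, R.
The search is exhausted without reaching S; it lies in a different component.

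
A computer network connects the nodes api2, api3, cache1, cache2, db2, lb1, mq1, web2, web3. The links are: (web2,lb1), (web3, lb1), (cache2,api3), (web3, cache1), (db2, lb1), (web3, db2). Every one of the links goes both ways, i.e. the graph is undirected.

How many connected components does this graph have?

From api2: component {api2}.
From api3: component {api3, cache2}.
From cache1: component {cache1, db2, lb1, web2, web3}.
From mq1: component {mq1}.
That's 4 components.

4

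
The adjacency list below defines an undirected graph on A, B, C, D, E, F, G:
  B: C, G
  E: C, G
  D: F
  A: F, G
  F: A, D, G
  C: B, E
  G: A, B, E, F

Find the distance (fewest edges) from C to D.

Distance 0: C.
Distance 1: B, E.
Distance 2: G.
Distance 3: A, F.
Distance 4: D — contains D.

4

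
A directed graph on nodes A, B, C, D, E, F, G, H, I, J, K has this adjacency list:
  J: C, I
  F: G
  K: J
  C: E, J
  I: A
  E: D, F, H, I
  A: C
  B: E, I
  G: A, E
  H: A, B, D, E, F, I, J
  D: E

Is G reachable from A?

Explore from A.
Distance 1: reach C.
Distance 2: reach E, J.
Distance 3: reach D, F, H, I.
Distance 4: reach B, G.
Found G.

Yes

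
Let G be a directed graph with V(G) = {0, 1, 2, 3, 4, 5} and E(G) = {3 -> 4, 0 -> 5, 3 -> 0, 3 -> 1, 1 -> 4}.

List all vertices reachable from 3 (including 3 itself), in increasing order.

0, 1, 3, 4, 5

Start at 3.
Its neighbours: 0, 1, 4.
Then their neighbours: 5.
Nothing further is reachable.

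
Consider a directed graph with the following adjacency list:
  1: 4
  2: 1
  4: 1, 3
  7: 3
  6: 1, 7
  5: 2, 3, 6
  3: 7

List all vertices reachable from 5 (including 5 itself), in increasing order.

1, 2, 3, 4, 5, 6, 7

Start at 5.
Its neighbours: 2, 3, 6.
Then their neighbours: 1, 7.
Then next layer: 4.
Every vertex is now reached.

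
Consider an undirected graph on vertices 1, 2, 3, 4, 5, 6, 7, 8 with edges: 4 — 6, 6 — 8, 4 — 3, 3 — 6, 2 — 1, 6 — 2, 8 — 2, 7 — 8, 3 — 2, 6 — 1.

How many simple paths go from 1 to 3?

1–2–3
1–2–6–3
1–2–6–4–3
1–2–8–6–3
1–2–8–6–4–3
1–6–2–3
1–6–3
1–6–4–3
1–6–8–2–3

9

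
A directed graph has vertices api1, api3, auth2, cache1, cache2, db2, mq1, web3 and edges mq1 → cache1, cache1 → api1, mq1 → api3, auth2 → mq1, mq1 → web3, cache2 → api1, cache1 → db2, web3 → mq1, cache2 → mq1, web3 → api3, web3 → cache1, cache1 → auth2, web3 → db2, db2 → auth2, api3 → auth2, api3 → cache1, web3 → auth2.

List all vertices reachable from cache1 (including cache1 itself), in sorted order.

Start at cache1.
Its neighbours: api1, auth2, db2.
Then their neighbours: mq1.
Then next layer: api3, web3.
Nothing further is reachable.

api1, api3, auth2, cache1, db2, mq1, web3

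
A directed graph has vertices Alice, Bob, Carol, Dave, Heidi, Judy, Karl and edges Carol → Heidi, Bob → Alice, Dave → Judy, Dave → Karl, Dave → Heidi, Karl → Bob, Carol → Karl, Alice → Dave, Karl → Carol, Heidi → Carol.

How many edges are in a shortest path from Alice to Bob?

Distance 0: Alice.
Distance 1: Dave.
Distance 2: Heidi, Judy, Karl.
Distance 3: Bob, Carol — contains Bob.

3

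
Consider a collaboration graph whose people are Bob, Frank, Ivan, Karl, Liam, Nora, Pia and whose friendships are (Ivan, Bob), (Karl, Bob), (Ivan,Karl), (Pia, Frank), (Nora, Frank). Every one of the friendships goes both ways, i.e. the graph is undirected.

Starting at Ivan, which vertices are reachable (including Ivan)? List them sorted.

Start at Ivan.
Its neighbours: Bob, Karl.
Nothing further is reachable.

Bob, Ivan, Karl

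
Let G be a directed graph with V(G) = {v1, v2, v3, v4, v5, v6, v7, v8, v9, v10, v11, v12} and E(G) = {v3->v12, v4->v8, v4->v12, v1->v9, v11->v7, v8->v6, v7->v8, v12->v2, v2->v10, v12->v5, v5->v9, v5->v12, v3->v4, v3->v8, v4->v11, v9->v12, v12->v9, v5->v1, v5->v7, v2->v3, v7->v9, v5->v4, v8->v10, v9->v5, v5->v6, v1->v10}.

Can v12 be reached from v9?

Explore from v9.
Distance 1: reach v5, v12.
Found v12.

Yes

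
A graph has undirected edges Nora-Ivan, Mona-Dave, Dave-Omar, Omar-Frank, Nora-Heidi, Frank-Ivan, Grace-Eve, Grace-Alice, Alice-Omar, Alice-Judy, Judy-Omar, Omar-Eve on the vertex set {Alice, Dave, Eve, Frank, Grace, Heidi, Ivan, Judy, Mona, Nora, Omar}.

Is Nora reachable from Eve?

Yes

Explore from Eve.
Distance 1: reach Grace, Omar.
Distance 2: reach Alice, Dave, Frank, Judy.
Distance 3: reach Ivan, Mona.
Distance 4: reach Nora.
Found Nora.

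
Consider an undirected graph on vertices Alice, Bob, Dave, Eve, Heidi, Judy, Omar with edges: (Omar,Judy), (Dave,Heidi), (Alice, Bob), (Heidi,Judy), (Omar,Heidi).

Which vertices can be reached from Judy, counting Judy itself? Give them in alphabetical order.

Dave, Heidi, Judy, Omar

Start at Judy.
Its neighbours: Heidi, Omar.
Then their neighbours: Dave.
Nothing further is reachable.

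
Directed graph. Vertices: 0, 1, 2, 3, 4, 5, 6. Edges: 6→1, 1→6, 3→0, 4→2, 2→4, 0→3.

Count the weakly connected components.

From 0: component {0, 3}.
From 1: component {1, 6}.
From 2: component {2, 4}.
From 5: component {5}.
That's 4 components.

4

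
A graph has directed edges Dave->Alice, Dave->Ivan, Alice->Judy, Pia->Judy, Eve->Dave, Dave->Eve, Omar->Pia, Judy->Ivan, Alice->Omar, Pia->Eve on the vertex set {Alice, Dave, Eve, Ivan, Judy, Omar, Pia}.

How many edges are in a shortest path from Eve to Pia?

4

Distance 0: Eve.
Distance 1: Dave.
Distance 2: Alice, Ivan.
Distance 3: Judy, Omar.
Distance 4: Pia — contains Pia.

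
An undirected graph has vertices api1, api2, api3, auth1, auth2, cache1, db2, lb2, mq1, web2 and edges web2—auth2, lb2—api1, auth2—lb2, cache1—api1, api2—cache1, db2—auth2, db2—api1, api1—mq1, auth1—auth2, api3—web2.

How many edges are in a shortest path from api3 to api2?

6

Distance 0: api3.
Distance 1: web2.
Distance 2: auth2.
Distance 3: auth1, db2, lb2.
Distance 4: api1.
Distance 5: cache1, mq1.
Distance 6: api2 — contains api2.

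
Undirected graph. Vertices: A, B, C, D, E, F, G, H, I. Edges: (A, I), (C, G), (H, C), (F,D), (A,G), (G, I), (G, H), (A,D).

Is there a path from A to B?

Explore from A.
Distance 1: reach D, G, I.
Distance 2: reach C, F, H.
The search is exhausted without reaching B; it lies in a different component.

No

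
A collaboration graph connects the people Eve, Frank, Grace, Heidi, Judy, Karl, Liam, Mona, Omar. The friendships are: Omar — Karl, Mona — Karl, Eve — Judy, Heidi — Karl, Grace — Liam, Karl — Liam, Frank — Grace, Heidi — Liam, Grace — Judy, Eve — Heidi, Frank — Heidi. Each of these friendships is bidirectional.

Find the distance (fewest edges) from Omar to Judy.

Distance 0: Omar.
Distance 1: Karl.
Distance 2: Heidi, Liam, Mona.
Distance 3: Eve, Frank, Grace.
Distance 4: Judy — contains Judy.

4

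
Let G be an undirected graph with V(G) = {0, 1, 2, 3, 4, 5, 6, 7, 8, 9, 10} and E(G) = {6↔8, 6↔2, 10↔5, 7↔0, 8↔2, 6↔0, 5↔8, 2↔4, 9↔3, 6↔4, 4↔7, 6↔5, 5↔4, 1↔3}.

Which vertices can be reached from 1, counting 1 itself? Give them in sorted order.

1, 3, 9

Start at 1.
Its neighbours: 3.
Then their neighbours: 9.
Nothing further is reachable.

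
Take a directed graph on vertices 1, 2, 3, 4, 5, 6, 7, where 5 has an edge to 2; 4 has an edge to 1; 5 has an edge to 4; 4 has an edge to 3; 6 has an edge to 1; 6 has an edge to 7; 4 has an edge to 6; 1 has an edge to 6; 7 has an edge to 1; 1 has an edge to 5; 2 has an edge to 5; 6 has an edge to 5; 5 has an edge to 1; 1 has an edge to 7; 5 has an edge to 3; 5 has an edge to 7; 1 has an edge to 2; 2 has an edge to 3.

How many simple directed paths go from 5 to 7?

7

5→1→6→7
5→1→7
5→4→1→6→7
5→4→1→7
5→4→6→1→7
5→4→6→7
5→7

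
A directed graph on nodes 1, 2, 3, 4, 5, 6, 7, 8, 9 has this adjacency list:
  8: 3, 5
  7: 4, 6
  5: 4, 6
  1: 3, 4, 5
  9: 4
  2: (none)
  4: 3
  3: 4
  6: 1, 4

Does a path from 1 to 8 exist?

Explore from 1.
Distance 1: reach 3, 4, 5.
Distance 2: reach 6.
The search from 1 is exhausted; no directed path reaches 8.

No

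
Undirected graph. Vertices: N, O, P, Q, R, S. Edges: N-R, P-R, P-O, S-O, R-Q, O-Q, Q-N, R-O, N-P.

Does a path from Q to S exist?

Yes

Explore from Q.
Distance 1: reach N, O, R.
Distance 2: reach P, S.
Found S.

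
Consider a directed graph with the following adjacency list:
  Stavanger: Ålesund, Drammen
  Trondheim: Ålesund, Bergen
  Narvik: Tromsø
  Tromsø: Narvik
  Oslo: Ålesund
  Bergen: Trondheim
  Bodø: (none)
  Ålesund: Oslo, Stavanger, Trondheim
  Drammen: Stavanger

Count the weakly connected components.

3

From Ålesund: component {Ålesund, Bergen, Drammen, Oslo, Stavanger, Trondheim}.
From Bodø: component {Bodø}.
From Narvik: component {Narvik, Tromsø}.
That's 3 components.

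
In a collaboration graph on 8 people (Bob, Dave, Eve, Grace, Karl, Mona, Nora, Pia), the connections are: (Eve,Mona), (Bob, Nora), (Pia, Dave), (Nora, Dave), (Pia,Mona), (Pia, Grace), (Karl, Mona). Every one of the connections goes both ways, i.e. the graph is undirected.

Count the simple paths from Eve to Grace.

Eve–Mona–Pia–Grace

1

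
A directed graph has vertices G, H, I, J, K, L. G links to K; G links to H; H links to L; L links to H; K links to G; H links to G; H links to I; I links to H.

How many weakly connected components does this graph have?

2

From G: component {G, H, I, K, L}.
From J: component {J}.
That's 2 components.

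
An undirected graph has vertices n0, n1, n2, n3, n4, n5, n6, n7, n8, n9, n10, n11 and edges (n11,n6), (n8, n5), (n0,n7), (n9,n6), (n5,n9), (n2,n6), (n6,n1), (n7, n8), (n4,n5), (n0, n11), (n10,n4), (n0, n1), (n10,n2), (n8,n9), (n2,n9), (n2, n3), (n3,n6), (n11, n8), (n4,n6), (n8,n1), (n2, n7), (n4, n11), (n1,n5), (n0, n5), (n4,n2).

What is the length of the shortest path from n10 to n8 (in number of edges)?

3

Distance 0: n10.
Distance 1: n2, n4.
Distance 2: n3, n5, n6, n7, n9, n11.
Distance 3: n0, n1, n8 — contains n8.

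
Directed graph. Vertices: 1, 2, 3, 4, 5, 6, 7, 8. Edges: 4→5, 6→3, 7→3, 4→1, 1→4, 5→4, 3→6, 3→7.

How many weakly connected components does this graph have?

4

From 1: component {1, 4, 5}.
From 2: component {2}.
From 3: component {3, 6, 7}.
From 8: component {8}.
That's 4 components.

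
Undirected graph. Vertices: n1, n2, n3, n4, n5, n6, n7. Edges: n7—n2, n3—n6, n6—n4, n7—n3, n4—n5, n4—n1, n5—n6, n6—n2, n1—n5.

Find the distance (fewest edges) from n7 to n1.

4

Distance 0: n7.
Distance 1: n2, n3.
Distance 2: n6.
Distance 3: n4, n5.
Distance 4: n1 — contains n1.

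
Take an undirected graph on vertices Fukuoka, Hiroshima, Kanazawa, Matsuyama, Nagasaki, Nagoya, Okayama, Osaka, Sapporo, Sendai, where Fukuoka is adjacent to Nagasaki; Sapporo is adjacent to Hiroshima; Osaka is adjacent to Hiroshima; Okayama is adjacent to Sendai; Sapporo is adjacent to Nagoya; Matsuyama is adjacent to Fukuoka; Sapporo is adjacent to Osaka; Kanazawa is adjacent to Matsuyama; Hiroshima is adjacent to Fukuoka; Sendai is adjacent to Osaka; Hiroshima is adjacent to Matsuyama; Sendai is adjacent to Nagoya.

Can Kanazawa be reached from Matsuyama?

Yes

Explore from Matsuyama.
Distance 1: reach Fukuoka, Hiroshima, Kanazawa.
Found Kanazawa.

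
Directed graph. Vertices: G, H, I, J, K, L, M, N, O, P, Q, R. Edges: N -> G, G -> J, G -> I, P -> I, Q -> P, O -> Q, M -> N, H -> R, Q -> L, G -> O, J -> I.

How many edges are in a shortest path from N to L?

4

Distance 0: N.
Distance 1: G.
Distance 2: I, J, O.
Distance 3: Q.
Distance 4: L, P — contains L.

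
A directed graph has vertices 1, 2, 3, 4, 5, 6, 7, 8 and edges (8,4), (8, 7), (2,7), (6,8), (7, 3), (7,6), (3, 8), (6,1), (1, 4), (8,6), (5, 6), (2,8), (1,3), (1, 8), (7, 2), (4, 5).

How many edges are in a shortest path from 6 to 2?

3

Distance 0: 6.
Distance 1: 1, 8.
Distance 2: 3, 4, 7.
Distance 3: 2, 5 — contains 2.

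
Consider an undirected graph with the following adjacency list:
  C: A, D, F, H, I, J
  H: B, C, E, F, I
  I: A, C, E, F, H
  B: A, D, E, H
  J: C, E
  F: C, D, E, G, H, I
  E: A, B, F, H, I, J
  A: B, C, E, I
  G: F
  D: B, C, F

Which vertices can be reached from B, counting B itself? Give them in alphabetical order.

A, B, C, D, E, F, G, H, I, J

Start at B.
Its neighbours: A, D, E, H.
Then their neighbours: C, F, I, J.
Then next layer: G.
Every vertex is now reached.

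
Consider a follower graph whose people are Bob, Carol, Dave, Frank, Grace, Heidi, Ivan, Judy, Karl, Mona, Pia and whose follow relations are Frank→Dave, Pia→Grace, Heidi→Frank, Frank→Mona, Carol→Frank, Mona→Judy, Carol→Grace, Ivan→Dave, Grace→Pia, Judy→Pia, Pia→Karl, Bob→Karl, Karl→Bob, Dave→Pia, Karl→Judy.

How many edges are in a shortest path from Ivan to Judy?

4

Distance 0: Ivan.
Distance 1: Dave.
Distance 2: Pia.
Distance 3: Grace, Karl.
Distance 4: Bob, Judy — contains Judy.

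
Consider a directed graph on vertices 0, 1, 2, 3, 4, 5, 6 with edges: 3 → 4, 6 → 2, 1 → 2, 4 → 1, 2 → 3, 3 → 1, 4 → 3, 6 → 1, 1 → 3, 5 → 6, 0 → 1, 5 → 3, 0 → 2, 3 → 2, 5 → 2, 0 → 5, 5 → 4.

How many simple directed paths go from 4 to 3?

4→1→2→3
4→1→3
4→3

3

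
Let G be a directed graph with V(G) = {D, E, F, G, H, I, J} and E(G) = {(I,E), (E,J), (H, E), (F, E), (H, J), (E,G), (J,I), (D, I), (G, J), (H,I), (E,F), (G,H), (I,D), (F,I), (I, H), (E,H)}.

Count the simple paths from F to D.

7

F→E→G→H→I→D
F→E→G→H→J→I→D
F→E→G→J→I→D
F→E→H→I→D
F→E→H→J→I→D
F→E→J→I→D
F→I→D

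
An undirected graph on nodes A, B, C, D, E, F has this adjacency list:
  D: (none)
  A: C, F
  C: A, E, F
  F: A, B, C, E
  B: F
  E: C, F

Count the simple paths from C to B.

C–A–F–B
C–E–F–B
C–F–B

3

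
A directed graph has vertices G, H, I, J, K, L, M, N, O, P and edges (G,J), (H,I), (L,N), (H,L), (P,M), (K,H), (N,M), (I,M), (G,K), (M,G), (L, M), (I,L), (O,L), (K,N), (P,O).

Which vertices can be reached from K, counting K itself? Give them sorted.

Start at K.
Its neighbours: H, N.
Then their neighbours: I, L, M.
Then next layer: G.
Then next layer: J.
Nothing further is reachable.

G, H, I, J, K, L, M, N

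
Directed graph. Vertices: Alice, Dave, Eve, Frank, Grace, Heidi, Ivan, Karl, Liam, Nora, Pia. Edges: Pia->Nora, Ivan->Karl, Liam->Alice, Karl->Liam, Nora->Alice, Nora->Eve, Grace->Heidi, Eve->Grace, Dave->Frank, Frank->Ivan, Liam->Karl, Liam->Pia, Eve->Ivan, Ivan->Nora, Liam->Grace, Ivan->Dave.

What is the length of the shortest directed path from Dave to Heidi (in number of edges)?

6

Distance 0: Dave.
Distance 1: Frank.
Distance 2: Ivan.
Distance 3: Karl, Nora.
Distance 4: Alice, Eve, Liam.
Distance 5: Grace, Pia.
Distance 6: Heidi — contains Heidi.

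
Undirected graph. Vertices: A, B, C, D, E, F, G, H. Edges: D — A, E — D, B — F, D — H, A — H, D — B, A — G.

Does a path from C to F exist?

C has no edges, so nothing is reachable from it.

No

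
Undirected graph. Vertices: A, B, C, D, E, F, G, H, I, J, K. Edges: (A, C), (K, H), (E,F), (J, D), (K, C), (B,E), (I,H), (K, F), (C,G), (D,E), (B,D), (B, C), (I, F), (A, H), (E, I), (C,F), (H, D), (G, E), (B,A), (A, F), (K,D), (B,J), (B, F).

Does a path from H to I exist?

Yes

Explore from H.
Distance 1: reach A, D, I, K.
Found I.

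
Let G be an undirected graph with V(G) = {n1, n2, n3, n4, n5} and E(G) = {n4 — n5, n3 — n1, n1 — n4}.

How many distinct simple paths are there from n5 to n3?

n5–n4–n1–n3

1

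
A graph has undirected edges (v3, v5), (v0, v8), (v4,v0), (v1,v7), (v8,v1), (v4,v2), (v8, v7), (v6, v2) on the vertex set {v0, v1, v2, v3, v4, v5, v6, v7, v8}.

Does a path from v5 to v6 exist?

Explore from v5.
Distance 1: reach v3.
The search is exhausted without reaching v6; it lies in a different component.

No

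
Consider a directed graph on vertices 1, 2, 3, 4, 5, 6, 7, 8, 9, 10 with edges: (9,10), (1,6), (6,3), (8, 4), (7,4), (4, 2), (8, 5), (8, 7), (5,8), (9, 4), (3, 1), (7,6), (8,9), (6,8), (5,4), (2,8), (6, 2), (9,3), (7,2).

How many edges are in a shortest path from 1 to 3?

2

Distance 0: 1.
Distance 1: 6.
Distance 2: 2, 3, 8 — contains 3.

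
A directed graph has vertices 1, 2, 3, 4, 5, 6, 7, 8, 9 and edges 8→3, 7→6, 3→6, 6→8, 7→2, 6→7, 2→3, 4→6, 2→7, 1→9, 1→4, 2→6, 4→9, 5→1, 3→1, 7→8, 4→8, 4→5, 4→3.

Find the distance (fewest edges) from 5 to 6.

Distance 0: 5.
Distance 1: 1.
Distance 2: 4, 9.
Distance 3: 3, 6, 8 — contains 6.

3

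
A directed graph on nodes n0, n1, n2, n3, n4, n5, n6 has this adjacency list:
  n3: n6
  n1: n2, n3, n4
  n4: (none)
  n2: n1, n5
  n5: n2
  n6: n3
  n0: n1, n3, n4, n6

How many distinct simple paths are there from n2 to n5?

n2→n5

1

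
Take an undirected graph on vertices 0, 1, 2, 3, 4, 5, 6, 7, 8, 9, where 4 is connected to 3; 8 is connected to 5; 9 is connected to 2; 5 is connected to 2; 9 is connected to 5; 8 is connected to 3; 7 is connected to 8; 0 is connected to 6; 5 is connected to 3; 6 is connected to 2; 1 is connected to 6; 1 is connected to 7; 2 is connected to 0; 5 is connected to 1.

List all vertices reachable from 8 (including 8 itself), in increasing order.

Start at 8.
Its neighbours: 3, 5, 7.
Then their neighbours: 1, 2, 4, 9.
Then next layer: 0, 6.
Every vertex is now reached.

0, 1, 2, 3, 4, 5, 6, 7, 8, 9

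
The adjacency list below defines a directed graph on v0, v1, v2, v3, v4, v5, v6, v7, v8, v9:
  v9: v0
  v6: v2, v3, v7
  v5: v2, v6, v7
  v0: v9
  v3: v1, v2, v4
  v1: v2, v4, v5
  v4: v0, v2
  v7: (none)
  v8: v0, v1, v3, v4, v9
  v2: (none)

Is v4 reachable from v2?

v2 has no outgoing edges, so nothing is reachable from it.

No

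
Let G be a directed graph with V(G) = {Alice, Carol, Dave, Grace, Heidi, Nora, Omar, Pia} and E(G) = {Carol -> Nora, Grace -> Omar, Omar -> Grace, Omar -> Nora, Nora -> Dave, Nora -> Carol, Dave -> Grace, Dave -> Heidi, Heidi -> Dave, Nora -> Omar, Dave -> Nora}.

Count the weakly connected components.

3

From Alice: component {Alice}.
From Carol: component {Carol, Dave, Grace, Heidi, Nora, Omar}.
From Pia: component {Pia}.
That's 3 components.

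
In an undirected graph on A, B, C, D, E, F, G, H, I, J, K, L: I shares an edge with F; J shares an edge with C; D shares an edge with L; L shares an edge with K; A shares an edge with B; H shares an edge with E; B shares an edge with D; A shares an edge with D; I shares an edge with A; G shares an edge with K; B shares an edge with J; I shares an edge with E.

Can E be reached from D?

Explore from D.
Distance 1: reach A, B, L.
Distance 2: reach I, J, K.
Distance 3: reach C, E, F, G.
Found E.

Yes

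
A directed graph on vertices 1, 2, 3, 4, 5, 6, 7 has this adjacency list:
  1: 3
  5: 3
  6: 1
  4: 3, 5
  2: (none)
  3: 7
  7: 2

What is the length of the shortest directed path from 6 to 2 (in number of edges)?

4

Distance 0: 6.
Distance 1: 1.
Distance 2: 3.
Distance 3: 7.
Distance 4: 2 — contains 2.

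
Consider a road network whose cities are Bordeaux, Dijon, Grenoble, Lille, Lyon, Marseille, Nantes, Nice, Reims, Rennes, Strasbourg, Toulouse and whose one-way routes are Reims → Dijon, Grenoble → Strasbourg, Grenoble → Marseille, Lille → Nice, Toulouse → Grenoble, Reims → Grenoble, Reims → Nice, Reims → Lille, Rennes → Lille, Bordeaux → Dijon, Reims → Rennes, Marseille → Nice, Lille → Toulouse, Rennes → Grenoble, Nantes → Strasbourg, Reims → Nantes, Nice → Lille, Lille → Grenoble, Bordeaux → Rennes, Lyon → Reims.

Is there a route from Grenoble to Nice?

Yes

Explore from Grenoble.
Distance 1: reach Marseille, Strasbourg.
Distance 2: reach Nice.
Found Nice.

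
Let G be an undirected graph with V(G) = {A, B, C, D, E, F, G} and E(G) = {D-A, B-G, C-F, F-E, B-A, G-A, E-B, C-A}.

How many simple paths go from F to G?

4

F–C–A–B–G
F–C–A–G
F–E–B–A–G
F–E–B–G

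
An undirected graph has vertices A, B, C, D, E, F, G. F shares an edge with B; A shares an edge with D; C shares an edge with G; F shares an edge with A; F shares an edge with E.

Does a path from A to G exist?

No

Explore from A.
Distance 1: reach D, F.
Distance 2: reach B, E.
The search is exhausted without reaching G; it lies in a different component.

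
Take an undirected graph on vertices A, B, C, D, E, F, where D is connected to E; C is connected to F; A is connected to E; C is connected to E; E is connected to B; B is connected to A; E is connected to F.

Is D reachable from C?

Explore from C.
Distance 1: reach E, F.
Distance 2: reach A, B, D.
Found D.

Yes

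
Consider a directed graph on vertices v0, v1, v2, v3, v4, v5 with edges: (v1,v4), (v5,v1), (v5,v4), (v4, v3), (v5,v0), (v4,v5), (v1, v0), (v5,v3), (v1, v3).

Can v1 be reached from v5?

Explore from v5.
Distance 1: reach v0, v1, v3, v4.
Found v1.

Yes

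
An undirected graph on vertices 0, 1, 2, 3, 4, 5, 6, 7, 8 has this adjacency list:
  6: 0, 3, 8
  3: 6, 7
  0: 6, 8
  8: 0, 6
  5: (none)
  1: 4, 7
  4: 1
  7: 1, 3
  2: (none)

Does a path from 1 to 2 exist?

No

Explore from 1.
Distance 1: reach 4, 7.
Distance 2: reach 3.
Distance 3: reach 6.
Distance 4: reach 0, 8.
The search is exhausted without reaching 2; it lies in a different component.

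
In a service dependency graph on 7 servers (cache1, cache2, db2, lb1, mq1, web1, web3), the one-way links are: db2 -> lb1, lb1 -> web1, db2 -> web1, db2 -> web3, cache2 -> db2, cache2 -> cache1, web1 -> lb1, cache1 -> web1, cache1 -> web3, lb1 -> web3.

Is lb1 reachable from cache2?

Explore from cache2.
Distance 1: reach cache1, db2.
Distance 2: reach lb1, web1, web3.
Found lb1.

Yes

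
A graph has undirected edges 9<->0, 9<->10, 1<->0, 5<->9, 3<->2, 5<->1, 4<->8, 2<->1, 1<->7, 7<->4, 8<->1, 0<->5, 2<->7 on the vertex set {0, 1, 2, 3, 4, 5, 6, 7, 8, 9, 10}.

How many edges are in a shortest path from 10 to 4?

Distance 0: 10.
Distance 1: 9.
Distance 2: 0, 5.
Distance 3: 1.
Distance 4: 2, 7, 8.
Distance 5: 3, 4 — contains 4.

5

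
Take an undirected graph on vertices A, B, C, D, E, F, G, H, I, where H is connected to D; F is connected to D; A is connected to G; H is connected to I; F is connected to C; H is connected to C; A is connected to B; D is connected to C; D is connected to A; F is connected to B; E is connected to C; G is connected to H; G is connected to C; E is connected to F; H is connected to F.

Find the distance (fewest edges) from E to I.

3

Distance 0: E.
Distance 1: C, F.
Distance 2: B, D, G, H.
Distance 3: A, I — contains I.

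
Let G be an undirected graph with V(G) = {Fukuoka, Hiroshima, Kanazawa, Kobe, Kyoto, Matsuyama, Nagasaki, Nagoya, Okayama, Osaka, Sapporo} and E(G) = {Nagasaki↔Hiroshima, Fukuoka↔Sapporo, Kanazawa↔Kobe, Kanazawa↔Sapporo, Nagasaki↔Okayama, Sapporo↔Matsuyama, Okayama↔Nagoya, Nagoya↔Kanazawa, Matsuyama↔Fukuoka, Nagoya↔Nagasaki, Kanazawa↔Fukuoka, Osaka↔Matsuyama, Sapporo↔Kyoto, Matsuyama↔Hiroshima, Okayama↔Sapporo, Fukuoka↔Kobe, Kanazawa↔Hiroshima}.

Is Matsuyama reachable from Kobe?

Yes

Explore from Kobe.
Distance 1: reach Fukuoka, Kanazawa.
Distance 2: reach Hiroshima, Matsuyama, Nagoya, Sapporo.
Found Matsuyama.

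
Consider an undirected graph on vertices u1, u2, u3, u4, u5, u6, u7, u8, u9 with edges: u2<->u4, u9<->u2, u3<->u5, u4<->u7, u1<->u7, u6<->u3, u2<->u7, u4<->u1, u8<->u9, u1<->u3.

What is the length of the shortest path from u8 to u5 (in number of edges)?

6

Distance 0: u8.
Distance 1: u9.
Distance 2: u2.
Distance 3: u4, u7.
Distance 4: u1.
Distance 5: u3.
Distance 6: u5, u6 — contains u5.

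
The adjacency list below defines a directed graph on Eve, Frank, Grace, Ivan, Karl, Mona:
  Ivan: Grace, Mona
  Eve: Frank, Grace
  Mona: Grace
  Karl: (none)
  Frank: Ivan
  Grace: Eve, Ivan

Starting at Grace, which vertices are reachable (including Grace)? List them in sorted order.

Eve, Frank, Grace, Ivan, Mona

Start at Grace.
Its neighbours: Eve, Ivan.
Then their neighbours: Frank, Mona.
Nothing further is reachable.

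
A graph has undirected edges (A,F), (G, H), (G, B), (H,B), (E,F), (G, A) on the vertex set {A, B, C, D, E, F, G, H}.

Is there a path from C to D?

C has no edges, so nothing is reachable from it.

No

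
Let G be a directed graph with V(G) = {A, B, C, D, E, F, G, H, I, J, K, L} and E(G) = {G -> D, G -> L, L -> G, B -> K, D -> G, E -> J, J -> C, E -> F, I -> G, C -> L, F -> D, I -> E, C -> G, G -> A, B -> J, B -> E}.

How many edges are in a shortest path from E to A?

4

Distance 0: E.
Distance 1: F, J.
Distance 2: C, D.
Distance 3: G, L.
Distance 4: A — contains A.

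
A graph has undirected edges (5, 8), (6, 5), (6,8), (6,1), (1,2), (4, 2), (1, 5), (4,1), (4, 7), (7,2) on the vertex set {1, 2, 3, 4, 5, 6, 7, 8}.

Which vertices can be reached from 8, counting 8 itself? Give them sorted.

1, 2, 4, 5, 6, 7, 8

Start at 8.
Its neighbours: 5, 6.
Then their neighbours: 1.
Then next layer: 2, 4.
Then next layer: 7.
Nothing further is reachable.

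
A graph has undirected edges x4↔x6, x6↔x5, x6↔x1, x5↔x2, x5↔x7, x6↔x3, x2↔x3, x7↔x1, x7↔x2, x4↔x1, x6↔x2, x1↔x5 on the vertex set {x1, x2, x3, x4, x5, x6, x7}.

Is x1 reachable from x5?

Explore from x5.
Distance 1: reach x1, x2, x6, x7.
Found x1.

Yes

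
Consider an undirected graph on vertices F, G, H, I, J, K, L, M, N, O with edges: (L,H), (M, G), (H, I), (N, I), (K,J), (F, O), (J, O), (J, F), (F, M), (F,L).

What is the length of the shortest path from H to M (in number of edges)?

Distance 0: H.
Distance 1: I, L.
Distance 2: F, N.
Distance 3: J, M, O — contains M.

3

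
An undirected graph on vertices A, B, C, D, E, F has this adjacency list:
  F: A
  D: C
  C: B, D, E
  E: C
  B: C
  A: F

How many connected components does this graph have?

From A: component {A, F}.
From B: component {B, C, D, E}.
That's 2 components.

2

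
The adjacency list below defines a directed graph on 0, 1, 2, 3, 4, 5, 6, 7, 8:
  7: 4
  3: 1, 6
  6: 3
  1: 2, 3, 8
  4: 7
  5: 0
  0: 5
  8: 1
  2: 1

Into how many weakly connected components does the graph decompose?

From 0: component {0, 5}.
From 1: component {1, 2, 3, 6, 8}.
From 4: component {4, 7}.
That's 3 components.

3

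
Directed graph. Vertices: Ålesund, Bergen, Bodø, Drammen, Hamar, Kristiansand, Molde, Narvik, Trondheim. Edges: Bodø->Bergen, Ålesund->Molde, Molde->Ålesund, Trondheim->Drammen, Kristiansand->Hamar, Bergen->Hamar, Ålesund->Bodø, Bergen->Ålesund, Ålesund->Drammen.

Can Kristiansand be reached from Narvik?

Narvik has no outgoing edges, so nothing is reachable from it.

No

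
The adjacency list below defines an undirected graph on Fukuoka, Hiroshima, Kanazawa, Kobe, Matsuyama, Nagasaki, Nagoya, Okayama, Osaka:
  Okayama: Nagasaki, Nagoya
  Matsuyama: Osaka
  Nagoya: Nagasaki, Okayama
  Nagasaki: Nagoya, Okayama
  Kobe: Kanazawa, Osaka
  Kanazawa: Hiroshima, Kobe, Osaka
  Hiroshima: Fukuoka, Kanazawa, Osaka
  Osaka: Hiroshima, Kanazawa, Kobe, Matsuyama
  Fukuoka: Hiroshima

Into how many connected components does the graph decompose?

From Fukuoka: component {Fukuoka, Hiroshima, Kanazawa, Kobe, Matsuyama, Osaka}.
From Nagasaki: component {Nagasaki, Nagoya, Okayama}.
That's 2 components.

2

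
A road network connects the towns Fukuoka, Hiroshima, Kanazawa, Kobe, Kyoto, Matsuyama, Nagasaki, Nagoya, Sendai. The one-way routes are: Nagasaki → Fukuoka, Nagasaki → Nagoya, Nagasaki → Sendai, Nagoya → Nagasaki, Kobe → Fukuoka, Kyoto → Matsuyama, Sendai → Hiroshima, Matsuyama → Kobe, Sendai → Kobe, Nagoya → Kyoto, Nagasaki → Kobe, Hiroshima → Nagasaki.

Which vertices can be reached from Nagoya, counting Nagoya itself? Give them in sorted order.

Fukuoka, Hiroshima, Kobe, Kyoto, Matsuyama, Nagasaki, Nagoya, Sendai

Start at Nagoya.
Its neighbours: Kyoto, Nagasaki.
Then their neighbours: Fukuoka, Kobe, Matsuyama, Sendai.
Then next layer: Hiroshima.
Nothing further is reachable.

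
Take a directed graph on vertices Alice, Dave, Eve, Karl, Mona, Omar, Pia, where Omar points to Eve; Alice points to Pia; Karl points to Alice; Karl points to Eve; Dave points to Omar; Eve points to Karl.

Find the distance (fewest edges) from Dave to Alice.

Distance 0: Dave.
Distance 1: Omar.
Distance 2: Eve.
Distance 3: Karl.
Distance 4: Alice — contains Alice.

4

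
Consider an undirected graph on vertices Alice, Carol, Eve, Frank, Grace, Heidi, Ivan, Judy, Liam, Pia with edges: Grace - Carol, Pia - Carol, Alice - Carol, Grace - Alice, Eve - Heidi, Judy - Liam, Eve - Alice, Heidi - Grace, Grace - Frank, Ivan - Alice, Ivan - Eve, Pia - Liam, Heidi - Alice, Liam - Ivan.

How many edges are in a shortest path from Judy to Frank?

5

Distance 0: Judy.
Distance 1: Liam.
Distance 2: Ivan, Pia.
Distance 3: Alice, Carol, Eve.
Distance 4: Grace, Heidi.
Distance 5: Frank — contains Frank.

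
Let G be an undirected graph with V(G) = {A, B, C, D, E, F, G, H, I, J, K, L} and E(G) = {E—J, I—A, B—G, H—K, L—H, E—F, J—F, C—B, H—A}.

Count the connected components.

4

From A: component {A, H, I, K, L}.
From B: component {B, C, G}.
From D: component {D}.
From E: component {E, F, J}.
That's 4 components.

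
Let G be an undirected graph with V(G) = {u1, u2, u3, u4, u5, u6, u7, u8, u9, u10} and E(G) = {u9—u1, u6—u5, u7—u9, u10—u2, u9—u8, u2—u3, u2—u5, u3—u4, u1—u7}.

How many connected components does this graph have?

2

From u1: component {u1, u7, u8, u9}.
From u2: component {u2, u3, u4, u5, u6, u10}.
That's 2 components.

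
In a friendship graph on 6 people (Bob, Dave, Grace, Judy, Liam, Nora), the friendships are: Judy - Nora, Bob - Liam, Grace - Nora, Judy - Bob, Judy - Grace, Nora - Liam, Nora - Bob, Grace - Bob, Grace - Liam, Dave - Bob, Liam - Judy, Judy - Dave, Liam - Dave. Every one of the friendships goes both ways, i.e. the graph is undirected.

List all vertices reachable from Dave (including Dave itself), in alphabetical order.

Bob, Dave, Grace, Judy, Liam, Nora

Start at Dave.
Its neighbours: Bob, Judy, Liam.
Then their neighbours: Grace, Nora.
Every vertex is now reached.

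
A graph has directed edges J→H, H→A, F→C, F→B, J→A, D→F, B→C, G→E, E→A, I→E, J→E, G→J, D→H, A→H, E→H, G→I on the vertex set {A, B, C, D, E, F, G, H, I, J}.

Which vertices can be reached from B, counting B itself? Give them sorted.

Start at B.
Its neighbours: C.
Nothing further is reachable.

B, C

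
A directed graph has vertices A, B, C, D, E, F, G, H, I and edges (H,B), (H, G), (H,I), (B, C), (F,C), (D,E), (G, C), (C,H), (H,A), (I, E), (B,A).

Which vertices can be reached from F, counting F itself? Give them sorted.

Start at F.
Its neighbours: C.
Then their neighbours: H.
Then next layer: A, B, G, I.
Then next layer: E.
Nothing further is reachable.

A, B, C, E, F, G, H, I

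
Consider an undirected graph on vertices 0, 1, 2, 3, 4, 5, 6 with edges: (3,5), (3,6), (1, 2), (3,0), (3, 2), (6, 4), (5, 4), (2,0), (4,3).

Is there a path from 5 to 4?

Explore from 5.
Distance 1: reach 3, 4.
Found 4.

Yes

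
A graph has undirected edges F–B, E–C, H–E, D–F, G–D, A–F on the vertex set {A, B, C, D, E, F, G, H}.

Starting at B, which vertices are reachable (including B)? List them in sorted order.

Start at B.
Its neighbours: F.
Then their neighbours: A, D.
Then next layer: G.
Nothing further is reachable.

A, B, D, F, G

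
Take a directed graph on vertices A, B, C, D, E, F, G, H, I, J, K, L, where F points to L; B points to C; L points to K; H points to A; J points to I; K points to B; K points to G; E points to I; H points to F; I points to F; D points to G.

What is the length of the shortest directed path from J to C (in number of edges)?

6

Distance 0: J.
Distance 1: I.
Distance 2: F.
Distance 3: L.
Distance 4: K.
Distance 5: B, G.
Distance 6: C — contains C.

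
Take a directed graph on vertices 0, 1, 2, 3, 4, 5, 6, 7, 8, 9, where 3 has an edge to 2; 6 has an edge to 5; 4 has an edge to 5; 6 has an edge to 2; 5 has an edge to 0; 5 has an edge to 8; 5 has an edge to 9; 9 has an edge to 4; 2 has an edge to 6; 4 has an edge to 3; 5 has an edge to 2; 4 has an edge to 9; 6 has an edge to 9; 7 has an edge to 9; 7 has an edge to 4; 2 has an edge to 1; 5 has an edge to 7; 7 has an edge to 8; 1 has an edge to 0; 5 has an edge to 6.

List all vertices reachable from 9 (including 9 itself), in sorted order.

Start at 9.
Its neighbours: 4.
Then their neighbours: 3, 5.
Then next layer: 0, 2, 6, 7, 8.
Then next layer: 1.
Every vertex is now reached.

0, 1, 2, 3, 4, 5, 6, 7, 8, 9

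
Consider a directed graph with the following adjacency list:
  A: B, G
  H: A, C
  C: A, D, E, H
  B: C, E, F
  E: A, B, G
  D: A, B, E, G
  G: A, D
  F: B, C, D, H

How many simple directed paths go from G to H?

G→A→B→C→H
G→A→B→F→C→H
G→A→B→F→H
G→D→A→B→C→H
G→D→A→B→F→C→H
G→D→A→B→F→H
G→D→B→C→H
G→D→B→F→C→H
G→D→B→F→H
G→D→E→A→B→C→H
G→D→E→A→B→F→C→H
G→D→E→A→B→F→H
G→D→E→B→C→H
G→D→E→B→F→C→H
G→D→E→B→F→H

15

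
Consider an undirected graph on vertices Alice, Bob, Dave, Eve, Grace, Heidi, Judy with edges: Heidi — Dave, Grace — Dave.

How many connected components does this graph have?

5

From Alice: component {Alice}.
From Bob: component {Bob}.
From Dave: component {Dave, Grace, Heidi}.
From Eve: component {Eve}.
From Judy: component {Judy}.
That's 5 components.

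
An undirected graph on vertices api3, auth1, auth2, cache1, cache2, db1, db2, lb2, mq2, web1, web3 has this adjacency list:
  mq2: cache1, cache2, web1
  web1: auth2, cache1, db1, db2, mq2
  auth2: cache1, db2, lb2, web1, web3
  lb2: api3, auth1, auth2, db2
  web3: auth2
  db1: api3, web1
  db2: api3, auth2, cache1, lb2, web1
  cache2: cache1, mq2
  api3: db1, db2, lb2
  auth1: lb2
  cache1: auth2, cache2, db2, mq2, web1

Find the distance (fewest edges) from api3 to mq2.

Distance 0: api3.
Distance 1: db1, db2, lb2.
Distance 2: auth1, auth2, cache1, web1.
Distance 3: cache2, mq2, web3 — contains mq2.

3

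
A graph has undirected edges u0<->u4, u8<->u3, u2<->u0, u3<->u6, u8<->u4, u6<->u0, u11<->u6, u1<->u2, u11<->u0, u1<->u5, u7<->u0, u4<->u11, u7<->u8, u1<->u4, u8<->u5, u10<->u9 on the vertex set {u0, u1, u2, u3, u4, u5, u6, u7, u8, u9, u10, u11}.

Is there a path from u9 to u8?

No

Explore from u9.
Distance 1: reach u10.
The search is exhausted without reaching u8; it lies in a different component.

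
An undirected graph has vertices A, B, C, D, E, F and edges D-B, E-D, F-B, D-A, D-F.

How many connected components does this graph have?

From A: component {A, B, D, E, F}.
From C: component {C}.
That's 2 components.

2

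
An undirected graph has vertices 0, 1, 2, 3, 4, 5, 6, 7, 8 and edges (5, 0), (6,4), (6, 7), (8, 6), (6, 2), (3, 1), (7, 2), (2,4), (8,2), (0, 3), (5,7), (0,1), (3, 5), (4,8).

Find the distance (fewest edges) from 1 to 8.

5

Distance 0: 1.
Distance 1: 0, 3.
Distance 2: 5.
Distance 3: 7.
Distance 4: 2, 6.
Distance 5: 4, 8 — contains 8.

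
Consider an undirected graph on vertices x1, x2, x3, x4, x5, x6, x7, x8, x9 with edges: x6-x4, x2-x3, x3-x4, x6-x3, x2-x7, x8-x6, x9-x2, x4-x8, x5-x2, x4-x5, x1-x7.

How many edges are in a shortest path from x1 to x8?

5

Distance 0: x1.
Distance 1: x7.
Distance 2: x2.
Distance 3: x3, x5, x9.
Distance 4: x4, x6.
Distance 5: x8 — contains x8.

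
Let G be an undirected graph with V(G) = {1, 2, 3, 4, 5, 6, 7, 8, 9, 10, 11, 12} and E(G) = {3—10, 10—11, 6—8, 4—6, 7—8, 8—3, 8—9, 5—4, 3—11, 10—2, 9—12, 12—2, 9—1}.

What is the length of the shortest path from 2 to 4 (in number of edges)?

5

Distance 0: 2.
Distance 1: 10, 12.
Distance 2: 3, 9, 11.
Distance 3: 1, 8.
Distance 4: 6, 7.
Distance 5: 4 — contains 4.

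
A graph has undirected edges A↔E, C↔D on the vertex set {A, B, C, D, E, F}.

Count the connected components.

4

From A: component {A, E}.
From B: component {B}.
From C: component {C, D}.
From F: component {F}.
That's 4 components.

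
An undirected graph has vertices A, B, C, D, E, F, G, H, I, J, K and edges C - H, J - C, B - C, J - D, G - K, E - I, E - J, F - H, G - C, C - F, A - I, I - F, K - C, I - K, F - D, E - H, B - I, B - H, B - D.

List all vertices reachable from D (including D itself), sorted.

A, B, C, D, E, F, G, H, I, J, K

Start at D.
Its neighbours: B, F, J.
Then their neighbours: C, E, H, I.
Then next layer: A, G, K.
Every vertex is now reached.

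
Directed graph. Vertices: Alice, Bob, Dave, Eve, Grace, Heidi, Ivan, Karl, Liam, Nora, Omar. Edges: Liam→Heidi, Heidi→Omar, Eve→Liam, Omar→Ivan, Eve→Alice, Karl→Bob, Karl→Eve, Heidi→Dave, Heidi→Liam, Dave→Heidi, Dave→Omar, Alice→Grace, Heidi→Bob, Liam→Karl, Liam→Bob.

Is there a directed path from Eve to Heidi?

Explore from Eve.
Distance 1: reach Alice, Liam.
Distance 2: reach Bob, Grace, Heidi, Karl.
Found Heidi.

Yes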